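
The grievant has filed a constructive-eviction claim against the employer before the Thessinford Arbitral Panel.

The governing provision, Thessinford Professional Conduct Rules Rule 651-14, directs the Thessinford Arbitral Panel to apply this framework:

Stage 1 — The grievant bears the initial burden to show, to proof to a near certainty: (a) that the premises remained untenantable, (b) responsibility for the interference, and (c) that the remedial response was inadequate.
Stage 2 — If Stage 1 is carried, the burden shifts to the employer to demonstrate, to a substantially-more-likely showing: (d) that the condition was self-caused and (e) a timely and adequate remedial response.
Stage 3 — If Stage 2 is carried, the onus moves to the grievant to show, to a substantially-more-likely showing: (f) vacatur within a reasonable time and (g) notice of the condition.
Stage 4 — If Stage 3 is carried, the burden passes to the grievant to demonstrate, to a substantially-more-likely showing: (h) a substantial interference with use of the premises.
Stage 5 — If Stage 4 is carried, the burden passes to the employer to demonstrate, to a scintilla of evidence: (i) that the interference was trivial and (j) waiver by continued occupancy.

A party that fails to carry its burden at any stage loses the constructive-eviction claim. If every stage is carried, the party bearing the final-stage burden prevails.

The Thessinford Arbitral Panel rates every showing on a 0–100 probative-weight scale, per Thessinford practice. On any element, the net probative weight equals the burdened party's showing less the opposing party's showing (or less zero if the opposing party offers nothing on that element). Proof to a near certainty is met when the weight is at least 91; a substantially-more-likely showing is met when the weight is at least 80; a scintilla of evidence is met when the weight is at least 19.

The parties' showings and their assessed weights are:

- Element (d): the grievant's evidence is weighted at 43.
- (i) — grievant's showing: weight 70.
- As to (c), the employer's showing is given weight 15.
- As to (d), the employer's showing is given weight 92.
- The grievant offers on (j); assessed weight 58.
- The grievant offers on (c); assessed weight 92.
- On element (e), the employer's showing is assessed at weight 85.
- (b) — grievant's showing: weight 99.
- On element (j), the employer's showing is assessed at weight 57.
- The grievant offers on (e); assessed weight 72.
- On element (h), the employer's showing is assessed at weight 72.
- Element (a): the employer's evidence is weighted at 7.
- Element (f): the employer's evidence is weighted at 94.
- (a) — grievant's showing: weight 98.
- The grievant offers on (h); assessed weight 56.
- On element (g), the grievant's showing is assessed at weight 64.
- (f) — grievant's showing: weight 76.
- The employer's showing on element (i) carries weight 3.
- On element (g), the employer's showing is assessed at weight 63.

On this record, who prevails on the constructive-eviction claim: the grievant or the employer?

employer

At Stage 1 the grievant must meet proof to a near certainty (weight is at least 91): on (a) the weight is 98 less the opposing 7 gives net 91, ≥ 91, so (a) meets the standard; on (b) the weight is 99, ≥ 91, so (b) meets the standard; on (c) the weight is 92 less the opposing 15 gives net 77, < 91, so (c) does not meet the standard.
  The grievant does not carry Stage 1.
So the employer prevails.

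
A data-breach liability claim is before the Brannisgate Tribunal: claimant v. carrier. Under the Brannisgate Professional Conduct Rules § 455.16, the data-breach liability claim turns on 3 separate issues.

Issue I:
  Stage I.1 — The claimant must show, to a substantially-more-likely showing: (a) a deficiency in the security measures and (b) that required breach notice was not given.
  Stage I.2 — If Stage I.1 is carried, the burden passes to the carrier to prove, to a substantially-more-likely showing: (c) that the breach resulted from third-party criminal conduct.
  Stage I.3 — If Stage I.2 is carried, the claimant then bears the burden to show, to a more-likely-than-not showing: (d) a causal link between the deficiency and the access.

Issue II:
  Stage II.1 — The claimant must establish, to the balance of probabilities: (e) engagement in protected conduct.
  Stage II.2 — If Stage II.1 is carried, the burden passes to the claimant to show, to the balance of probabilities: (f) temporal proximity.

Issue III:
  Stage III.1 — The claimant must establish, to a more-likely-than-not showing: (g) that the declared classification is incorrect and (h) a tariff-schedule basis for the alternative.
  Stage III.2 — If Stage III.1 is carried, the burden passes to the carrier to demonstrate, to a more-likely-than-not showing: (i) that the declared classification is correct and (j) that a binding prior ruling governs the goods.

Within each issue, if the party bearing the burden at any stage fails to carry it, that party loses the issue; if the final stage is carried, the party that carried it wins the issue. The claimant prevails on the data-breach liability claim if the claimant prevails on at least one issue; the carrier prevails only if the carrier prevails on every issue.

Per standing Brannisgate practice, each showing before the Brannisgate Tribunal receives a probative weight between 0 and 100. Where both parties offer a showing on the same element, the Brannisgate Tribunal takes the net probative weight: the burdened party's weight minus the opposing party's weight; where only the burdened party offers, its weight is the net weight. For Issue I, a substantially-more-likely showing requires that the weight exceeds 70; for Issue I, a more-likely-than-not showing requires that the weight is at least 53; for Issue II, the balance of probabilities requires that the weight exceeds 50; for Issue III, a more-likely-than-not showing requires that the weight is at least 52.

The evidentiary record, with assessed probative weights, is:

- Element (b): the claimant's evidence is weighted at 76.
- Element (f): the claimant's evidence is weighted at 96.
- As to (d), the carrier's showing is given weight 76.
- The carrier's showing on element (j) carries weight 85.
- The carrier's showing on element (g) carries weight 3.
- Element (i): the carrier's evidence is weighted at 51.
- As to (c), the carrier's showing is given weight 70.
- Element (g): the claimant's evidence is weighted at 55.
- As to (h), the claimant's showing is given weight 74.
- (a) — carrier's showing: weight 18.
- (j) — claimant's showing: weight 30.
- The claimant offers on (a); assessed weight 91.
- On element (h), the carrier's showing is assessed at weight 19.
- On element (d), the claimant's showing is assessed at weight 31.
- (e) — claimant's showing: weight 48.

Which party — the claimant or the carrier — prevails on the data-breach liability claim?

claimant

— Issue I —
Stage I.1 — burden on claimant; standard: a substantially-more-likely showing (weight exceeds 70).
    (a): 91 − 18 = 73 > 70 [met]
    (b): 76 > 70 [met]
  Stage I.1 is satisfied; the onus moves to the carrier.
Stage I.2 — burden on carrier; standard: a substantially-more-likely showing (weight exceeds 70).
    (c): 70 ≤ 70 [not met]
  Not every element is met, so the carrier fails to carry Stage I.2.
The analysis ends at Stage I.2; the claimant prevails on this issue.
— Issue II —
Stage II.1 — burden on claimant; standard: the balance of probabilities (weight exceeds 50).
    (e): 48 ≤ 50 [not met]
  The claimant does not carry Stage II.1.
So the carrier prevails on this issue.
— Issue III —
At Stage III.1 the claimant must meet a more-likely-than-not showing (weight is at least 52): on (g) the weight is 55 less the opposing 3 gives net 52, ≥ 52, so (g) meets the standard; on (h) the weight is 74 less the opposing 19 gives net 55, ≥ 52, so (h) meets the standard.
  All elements met. The burden passes to the carrier.
At Stage III.2 the carrier must meet a more-likely-than-not showing (weight is at least 52): on (i) the weight is 51, < 52, so (i) does not meet the standard; on (j) the weight is 85 less the opposing 30 gives net 55, ≥ 52, so (j) meets the standard.
  Not every element is met, so the carrier fails to carry Stage III.2.
The claimant prevails on this issue.
Per-issue: Issue I → claimant; Issue II → carrier; Issue III → claimant. The claimant must prevail on at least one issue; overall, the claimant prevails.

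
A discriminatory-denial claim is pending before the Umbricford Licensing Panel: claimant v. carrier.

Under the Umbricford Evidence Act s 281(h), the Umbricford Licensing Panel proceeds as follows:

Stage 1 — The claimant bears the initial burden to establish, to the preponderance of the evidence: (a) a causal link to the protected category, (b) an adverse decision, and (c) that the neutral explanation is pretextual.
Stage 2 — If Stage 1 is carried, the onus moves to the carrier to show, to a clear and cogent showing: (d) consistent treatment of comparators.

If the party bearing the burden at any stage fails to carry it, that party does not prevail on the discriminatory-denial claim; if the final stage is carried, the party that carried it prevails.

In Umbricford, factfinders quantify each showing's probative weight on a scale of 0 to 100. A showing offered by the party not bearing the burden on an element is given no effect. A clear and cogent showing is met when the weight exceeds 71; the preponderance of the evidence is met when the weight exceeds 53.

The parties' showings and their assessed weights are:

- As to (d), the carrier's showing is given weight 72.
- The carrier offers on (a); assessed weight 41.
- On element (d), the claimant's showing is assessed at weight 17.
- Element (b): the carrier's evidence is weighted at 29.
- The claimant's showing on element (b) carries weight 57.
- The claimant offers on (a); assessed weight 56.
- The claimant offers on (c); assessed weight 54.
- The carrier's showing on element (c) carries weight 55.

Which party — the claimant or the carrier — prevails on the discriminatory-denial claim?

carrier

Stage 1 — burden on claimant; standard: the preponderance of the evidence (weight exceeds 53).
    (a): 56 (carrier's 41 disregarded) > 53 [met]
    (b): 57 (carrier's 29 disregarded) > 53 [met]
    (c): 54 (carrier's 55 disregarded) > 53 [met]
  Stage 1 is satisfied; the onus moves to the carrier.
Stage 2 — burden on carrier; standard: a clear and cogent showing (weight exceeds 71).
    (d): 72 (claimant's 17 disregarded) > 71 [met]
  Stage 2 carried; the final stage is satisfied.
All stages carried — the carrier prevails.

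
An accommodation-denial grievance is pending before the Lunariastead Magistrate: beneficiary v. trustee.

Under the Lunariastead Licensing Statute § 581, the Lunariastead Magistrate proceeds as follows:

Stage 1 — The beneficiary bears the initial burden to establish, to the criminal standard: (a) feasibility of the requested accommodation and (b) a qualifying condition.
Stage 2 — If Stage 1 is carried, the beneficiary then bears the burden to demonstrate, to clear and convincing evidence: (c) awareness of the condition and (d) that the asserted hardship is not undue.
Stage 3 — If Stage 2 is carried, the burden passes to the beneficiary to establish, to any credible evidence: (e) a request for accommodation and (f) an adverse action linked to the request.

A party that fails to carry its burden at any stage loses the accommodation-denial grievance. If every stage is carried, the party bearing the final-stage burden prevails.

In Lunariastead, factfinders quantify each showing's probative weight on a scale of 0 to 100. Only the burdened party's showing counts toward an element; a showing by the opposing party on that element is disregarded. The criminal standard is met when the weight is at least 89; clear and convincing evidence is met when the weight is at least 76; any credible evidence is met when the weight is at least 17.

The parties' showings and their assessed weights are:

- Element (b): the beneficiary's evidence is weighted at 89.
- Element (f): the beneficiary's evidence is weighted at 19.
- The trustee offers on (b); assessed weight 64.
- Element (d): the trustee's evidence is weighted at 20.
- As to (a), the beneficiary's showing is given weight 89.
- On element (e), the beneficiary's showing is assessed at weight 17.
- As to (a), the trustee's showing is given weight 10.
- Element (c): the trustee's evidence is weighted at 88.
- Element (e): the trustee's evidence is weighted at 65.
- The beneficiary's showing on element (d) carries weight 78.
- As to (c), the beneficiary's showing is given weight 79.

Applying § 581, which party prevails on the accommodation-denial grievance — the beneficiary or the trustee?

Stage 1 — burden on beneficiary; standard: the criminal standard (weight is at least 89).
    (a): 89 (trustee's 10 disregarded) ≥ 89 [met]
    (b): 89 (trustee's 64 disregarded) ≥ 89 [met]
  Stage 1 is satisfied; the beneficiary continues to bear the burden.
Stage 2 — burden on beneficiary; standard: clear and convincing evidence (weight is at least 76).
    (c): 79 (trustee's 88 disregarded) ≥ 76 [met]
    (d): 78 (trustee's 20 disregarded) ≥ 76 [met]
  All elements met. The beneficiary retains the burden for Stage 3.
Stage 3 — burden on beneficiary; standard: any credible evidence (weight is at least 17).
    (e): 17 (trustee's 65 disregarded) ≥ 17 [met]
    (f): 19 ≥ 17 [met]
  Stage 3 carried; the final stage is satisfied.
All stages carried — the beneficiary prevails.

beneficiary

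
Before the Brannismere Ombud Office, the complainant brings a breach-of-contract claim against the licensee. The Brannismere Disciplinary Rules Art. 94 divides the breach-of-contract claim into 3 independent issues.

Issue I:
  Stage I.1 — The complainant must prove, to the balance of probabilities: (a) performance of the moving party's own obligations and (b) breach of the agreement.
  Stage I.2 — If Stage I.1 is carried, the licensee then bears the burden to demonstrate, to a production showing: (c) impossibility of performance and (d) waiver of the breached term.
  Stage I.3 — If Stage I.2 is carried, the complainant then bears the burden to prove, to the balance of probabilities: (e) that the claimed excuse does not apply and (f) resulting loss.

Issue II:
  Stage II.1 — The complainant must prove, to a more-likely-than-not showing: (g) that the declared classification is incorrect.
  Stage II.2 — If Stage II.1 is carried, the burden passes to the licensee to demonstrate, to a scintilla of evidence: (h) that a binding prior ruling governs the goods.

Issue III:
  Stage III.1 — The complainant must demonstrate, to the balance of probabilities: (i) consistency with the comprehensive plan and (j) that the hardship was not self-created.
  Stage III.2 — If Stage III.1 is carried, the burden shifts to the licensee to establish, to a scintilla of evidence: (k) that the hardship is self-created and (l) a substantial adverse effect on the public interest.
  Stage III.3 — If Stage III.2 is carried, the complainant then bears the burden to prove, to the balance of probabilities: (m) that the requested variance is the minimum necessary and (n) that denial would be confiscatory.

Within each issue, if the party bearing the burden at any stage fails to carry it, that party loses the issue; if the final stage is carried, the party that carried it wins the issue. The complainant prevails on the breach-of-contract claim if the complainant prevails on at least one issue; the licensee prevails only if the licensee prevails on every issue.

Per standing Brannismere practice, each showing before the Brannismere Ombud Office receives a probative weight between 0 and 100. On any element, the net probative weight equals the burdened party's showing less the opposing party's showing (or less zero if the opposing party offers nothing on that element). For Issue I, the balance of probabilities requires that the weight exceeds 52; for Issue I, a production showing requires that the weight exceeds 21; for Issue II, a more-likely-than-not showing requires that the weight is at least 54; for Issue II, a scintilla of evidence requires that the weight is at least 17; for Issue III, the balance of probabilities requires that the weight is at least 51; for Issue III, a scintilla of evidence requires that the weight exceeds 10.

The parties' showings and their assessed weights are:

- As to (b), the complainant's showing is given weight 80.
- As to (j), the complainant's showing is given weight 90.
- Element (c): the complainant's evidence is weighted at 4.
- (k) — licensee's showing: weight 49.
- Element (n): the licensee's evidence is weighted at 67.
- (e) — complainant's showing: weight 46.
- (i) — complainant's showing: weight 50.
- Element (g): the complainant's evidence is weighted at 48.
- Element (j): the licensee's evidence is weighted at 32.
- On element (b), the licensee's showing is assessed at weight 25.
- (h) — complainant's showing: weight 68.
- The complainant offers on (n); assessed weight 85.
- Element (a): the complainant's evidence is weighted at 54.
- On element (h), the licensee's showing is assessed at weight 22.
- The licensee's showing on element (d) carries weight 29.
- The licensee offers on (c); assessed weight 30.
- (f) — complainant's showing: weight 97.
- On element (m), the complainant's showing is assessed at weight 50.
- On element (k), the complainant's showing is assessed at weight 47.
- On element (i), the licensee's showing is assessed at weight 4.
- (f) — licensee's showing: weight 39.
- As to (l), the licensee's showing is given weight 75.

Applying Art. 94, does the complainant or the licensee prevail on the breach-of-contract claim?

licensee

— Issue I —
Stage I.1 — burden on complainant; standard: the balance of probabilities (weight exceeds 52).
    (a): 54 > 52 [met]
    (b): 80 − 25 = 55 > 52 [met]
  Stage I.1 is satisfied; the onus moves to the licensee.
Stage I.2 — burden on licensee; standard: a production showing (weight exceeds 21).
    (c): 30 − 4 = 26 > 21 [met]
    (d): 29 > 21 [met]
  Stage I.2 is satisfied; the onus moves to the complainant.
Stage I.3 — burden on complainant; standard: the balance of probabilities (weight exceeds 52).
    (e): 46 ≤ 52 [not met]
    (f): 97 − 39 = 58 > 52 [met]
  Stage I.3 not carried; the complainant fails its burden.
The licensee prevails on this issue.
— Issue II —
Stage II.1 — burden on complainant; standard: a more-likely-than-not showing (weight is at least 54).
    (g): 48 < 54 [not met]
  Stage II.1 not carried; the complainant fails its burden.
The licensee prevails on this issue.
— Issue III —
At Stage III.1 the complainant must meet the balance of probabilities (weight is at least 51): on (i) the weight is 50 less the opposing 4 gives net 46, < 51, so (i) does not meet the standard; on (j) the weight is 90 less the opposing 32 gives net 58, which does reach 51, so (j) meets the standard.
  Not every element is met, so the complainant fails to carry Stage III.1.
The analysis ends at Stage III.1; the licensee prevails on this issue.
Per-issue: Issue I → licensee; Issue II → licensee; Issue III → licensee. The complainant must prevail on at least one issue; overall, the licensee prevails.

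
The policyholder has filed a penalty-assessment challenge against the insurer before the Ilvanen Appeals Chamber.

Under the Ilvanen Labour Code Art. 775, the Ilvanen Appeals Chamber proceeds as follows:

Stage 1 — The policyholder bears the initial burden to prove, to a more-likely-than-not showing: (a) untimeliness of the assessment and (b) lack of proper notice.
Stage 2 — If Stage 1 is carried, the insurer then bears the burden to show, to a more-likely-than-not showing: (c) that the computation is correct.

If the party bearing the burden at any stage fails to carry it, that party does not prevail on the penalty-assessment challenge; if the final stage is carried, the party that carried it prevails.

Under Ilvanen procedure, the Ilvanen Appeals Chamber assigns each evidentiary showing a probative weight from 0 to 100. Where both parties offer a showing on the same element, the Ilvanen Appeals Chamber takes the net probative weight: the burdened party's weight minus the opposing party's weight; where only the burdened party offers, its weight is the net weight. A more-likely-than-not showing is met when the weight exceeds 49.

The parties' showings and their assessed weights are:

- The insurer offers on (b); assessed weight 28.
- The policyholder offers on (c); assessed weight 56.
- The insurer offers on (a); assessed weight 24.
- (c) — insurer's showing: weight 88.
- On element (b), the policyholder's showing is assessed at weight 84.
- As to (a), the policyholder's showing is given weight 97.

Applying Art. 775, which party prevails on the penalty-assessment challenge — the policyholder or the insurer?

Stage 1 — burden on policyholder; standard: a more-likely-than-not showing (weight exceeds 49).
    (a): 97 − 24 = 73 > 49 [met]
    (b): 84 − 28 = 56 > 49 [met]
  Stage 1 is satisfied; the onus moves to the insurer.
Stage 2 — burden on insurer; standard: a more-likely-than-not showing (weight exceeds 49).
    (c): 88 − 56 = 32 ≤ 49 [not met]
  The insurer does not carry Stage 2.
So the policyholder prevails.

policyholder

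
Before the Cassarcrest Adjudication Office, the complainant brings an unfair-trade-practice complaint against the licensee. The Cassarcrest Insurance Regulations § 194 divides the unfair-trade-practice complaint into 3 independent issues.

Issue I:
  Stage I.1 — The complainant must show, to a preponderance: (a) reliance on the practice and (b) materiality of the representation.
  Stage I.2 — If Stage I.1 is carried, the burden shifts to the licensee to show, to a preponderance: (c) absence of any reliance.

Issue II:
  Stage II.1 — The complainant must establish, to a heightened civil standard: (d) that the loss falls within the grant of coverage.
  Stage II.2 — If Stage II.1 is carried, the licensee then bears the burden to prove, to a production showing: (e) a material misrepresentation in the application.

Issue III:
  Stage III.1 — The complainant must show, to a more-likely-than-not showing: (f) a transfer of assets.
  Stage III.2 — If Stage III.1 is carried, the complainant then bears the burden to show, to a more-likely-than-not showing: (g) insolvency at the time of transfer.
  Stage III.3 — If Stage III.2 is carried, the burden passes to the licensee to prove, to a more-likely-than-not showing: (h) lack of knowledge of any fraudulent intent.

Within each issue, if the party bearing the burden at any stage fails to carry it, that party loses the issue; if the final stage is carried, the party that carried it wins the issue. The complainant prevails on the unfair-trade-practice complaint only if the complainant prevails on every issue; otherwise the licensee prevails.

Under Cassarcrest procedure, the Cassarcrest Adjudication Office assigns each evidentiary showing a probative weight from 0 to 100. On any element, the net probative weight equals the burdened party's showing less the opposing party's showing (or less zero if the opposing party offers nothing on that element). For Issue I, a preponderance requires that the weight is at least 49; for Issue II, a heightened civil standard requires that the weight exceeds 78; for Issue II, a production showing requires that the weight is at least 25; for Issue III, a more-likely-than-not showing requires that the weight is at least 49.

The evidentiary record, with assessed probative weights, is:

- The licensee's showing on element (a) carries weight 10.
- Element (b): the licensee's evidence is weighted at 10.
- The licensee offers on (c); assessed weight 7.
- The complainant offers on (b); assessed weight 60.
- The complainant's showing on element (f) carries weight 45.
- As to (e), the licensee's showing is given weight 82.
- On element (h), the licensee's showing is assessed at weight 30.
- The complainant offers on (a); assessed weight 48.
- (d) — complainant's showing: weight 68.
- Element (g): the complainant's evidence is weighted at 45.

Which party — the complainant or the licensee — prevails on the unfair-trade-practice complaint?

— Issue I —
At Stage I.1 the complainant must meet a preponderance (weight is at least 49): on (a) the weight is 48 less the opposing 10 gives net 38, which does not reach 49, so (a) does not meet the standard; on (b) the weight is 60 less the opposing 10 gives net 50, ≥ 49, so (b) meets the standard.
  Stage I.1 not carried; the complainant fails its burden.
The licensee prevails on this issue.
— Issue II —
At Stage II.1 the complainant must meet a heightened civil standard (weight exceeds 78): on (d) the weight is 68, which does not exceed 78, so (d) does not meet the standard.
  The complainant does not carry Stage II.1.
So the licensee prevails on this issue.
— Issue III —
Stage III.1 (complainant, a more-likely-than-not showing, weight is at least 49): (f) 45 < 49 — fails.
  Stage III.1 not carried; the complainant fails its burden.
So the licensee prevails on this issue.
Per-issue: Issue I → licensee; Issue II → licensee; Issue III → licensee. The complainant must prevail on every issue; overall, the licensee prevails.

licensee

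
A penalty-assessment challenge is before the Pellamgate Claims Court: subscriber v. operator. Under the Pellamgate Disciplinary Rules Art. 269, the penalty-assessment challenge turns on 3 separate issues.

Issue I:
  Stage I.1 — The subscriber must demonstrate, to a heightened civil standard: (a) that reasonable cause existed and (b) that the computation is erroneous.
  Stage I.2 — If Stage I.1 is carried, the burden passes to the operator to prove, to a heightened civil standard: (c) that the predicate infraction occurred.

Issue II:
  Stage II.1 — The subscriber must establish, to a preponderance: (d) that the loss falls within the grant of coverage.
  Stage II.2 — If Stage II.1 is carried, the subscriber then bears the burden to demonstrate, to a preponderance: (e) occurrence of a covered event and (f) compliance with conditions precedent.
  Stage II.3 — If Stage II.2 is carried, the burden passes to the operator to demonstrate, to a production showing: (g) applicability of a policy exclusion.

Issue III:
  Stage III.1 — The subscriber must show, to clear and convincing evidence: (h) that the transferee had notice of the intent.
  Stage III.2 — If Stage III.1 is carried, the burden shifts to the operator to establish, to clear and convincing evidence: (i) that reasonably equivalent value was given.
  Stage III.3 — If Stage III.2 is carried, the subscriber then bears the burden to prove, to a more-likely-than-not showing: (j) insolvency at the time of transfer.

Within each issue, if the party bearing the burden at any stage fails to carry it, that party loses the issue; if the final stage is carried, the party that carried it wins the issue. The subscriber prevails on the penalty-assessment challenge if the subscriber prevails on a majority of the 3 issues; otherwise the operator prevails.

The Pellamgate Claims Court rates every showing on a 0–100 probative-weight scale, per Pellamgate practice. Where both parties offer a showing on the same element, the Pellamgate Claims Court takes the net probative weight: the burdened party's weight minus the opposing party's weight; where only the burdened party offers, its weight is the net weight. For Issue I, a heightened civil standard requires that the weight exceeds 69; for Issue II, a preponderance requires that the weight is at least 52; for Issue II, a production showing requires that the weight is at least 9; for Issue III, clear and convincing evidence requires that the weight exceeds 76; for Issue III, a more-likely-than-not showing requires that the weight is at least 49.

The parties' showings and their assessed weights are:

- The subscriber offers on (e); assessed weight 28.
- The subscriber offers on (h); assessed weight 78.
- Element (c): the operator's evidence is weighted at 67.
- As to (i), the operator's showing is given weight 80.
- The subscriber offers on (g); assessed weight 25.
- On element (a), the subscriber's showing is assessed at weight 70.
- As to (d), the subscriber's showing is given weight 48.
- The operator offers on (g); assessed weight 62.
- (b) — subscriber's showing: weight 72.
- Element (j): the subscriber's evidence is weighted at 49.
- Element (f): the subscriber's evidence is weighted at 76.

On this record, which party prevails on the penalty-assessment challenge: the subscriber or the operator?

subscriber

— Issue I —
At Stage I.1 the subscriber must meet a heightened civil standard (weight exceeds 69): on (a) the weight is 70, which does exceed 69, so (a) meets the standard; on (b) the weight is 72, which does exceed 69, so (b) meets the standard.
  Stage I.1 is satisfied; the onus moves to the operator.
At Stage I.2 the operator must meet a heightened civil standard (weight exceeds 69): on (c) the weight is 67, which does not exceed 69, so (c) does not meet the standard.
  Not every element is met, so the operator fails to carry Stage I.2.
So the subscriber prevails on this issue.
— Issue II —
Stage II.1 (subscriber, a preponderance, weight is at least 52): (d) 48 < 52 — fails.
  Stage II.1 not carried; the subscriber fails its burden.
The operator prevails on this issue.
— Issue III —
At Stage III.1 the subscriber must meet clear and convincing evidence (weight exceeds 76): on (h) the weight is 78, which does exceed 76, so (h) meets the standard.
  Stage III.1 carried; the burden shifts to the operator.
At Stage III.2 the operator must meet clear and convincing evidence (weight exceeds 76): on (i) the weight is 80, > 76, so (i) meets the standard.
  All elements met. The burden passes to the subscriber.
At Stage III.3 the subscriber must meet a more-likely-than-not showing (weight is at least 49): on (j) the weight is 49, which does reach 49, so (j) meets the standard.
  All elements met at the final stage.
Every stage carried; the subscriber prevails on this issue.
Per-issue: Issue I → subscriber; Issue II → operator; Issue III → subscriber. The subscriber must prevail on a majority of issues; overall, the subscriber prevails.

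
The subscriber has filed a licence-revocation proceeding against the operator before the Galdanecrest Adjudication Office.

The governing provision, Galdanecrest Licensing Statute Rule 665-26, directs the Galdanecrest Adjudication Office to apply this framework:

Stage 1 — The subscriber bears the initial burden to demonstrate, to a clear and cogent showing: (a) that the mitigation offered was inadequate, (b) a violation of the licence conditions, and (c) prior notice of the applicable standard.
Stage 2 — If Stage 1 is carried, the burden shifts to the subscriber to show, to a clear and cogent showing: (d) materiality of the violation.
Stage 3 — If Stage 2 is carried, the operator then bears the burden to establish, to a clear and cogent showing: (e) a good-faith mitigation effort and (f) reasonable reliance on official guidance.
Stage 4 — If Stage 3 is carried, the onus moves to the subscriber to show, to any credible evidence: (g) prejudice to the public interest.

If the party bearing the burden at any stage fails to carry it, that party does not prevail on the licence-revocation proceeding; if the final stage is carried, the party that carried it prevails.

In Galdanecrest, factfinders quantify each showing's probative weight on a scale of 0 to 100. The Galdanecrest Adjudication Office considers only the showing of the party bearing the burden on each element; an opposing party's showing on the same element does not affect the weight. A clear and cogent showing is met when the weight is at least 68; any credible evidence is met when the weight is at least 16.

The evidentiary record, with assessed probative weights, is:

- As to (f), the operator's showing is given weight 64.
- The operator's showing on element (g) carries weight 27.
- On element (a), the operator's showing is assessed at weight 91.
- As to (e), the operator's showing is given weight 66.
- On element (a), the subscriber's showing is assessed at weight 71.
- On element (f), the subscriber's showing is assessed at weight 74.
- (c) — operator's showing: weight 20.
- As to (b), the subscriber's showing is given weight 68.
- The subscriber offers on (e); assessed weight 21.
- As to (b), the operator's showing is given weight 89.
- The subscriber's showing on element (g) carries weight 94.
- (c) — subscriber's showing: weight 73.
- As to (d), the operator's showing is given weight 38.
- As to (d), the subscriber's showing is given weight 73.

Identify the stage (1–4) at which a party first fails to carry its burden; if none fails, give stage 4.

Stage 1 (subscriber, a clear and cogent showing, weight is at least 68): (a) 71 (operator's 91 disregarded) ≥ 68 — meets; (b) 68 (operator's 89 disregarded) ≥ 68 — meets; (c) 73 (operator's 20 disregarded) ≥ 68 — meets.
  Stage 1 is satisfied; the subscriber continues to bear the burden.
Stage 2 (subscriber, a clear and cogent showing, weight is at least 68): (d) 73 (operator's 38 disregarded) ≥ 68 — meets.
  Stage 2 is satisfied; the onus moves to the operator.
Stage 3 (operator, a clear and cogent showing, weight is at least 68): (e) 66 (subscriber's 21 disregarded) < 68 — fails; (f) 64 (subscriber's 74 disregarded) < 68 — fails.
  Not every element is met, so the operator fails to carry Stage 3.
The analysis ends at Stage 3; the subscriber prevails.

stage 3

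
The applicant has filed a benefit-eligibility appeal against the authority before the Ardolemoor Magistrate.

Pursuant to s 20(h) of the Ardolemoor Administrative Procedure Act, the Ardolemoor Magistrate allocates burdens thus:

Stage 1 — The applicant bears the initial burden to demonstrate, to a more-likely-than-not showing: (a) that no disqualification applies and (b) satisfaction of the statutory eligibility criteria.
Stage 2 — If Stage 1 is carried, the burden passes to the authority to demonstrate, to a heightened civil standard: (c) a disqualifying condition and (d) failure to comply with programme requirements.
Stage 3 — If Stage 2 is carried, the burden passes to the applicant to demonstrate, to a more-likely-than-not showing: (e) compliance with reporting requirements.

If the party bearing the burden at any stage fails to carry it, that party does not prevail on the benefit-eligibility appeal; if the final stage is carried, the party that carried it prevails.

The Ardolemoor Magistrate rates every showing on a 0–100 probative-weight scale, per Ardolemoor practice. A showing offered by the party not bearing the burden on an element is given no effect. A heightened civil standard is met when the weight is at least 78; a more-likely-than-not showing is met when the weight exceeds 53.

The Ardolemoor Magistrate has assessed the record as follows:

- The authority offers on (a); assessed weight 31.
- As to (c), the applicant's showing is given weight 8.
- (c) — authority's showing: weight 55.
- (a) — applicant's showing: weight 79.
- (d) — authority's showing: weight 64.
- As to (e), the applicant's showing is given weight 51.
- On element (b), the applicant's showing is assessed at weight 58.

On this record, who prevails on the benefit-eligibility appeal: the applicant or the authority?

applicant

At Stage 1 the applicant must meet a more-likely-than-not showing (weight exceeds 53): on (a) the weight is 79 (the authority's 31 is given no effect), which does exceed 53, so (a) meets the standard; on (b) the weight is 58, > 53, so (b) meets the standard.
  Stage 1 is satisfied; the onus moves to the authority.
At Stage 2 the authority must meet a heightened civil standard (weight is at least 78): on (c) the weight is 55 (the applicant's 8 is given no effect), < 78, so (c) does not meet the standard; on (d) the weight is 64, which does not reach 78, so (d) does not meet the standard.
  Not every element is met, so the authority fails to carry Stage 2.
So the applicant prevails.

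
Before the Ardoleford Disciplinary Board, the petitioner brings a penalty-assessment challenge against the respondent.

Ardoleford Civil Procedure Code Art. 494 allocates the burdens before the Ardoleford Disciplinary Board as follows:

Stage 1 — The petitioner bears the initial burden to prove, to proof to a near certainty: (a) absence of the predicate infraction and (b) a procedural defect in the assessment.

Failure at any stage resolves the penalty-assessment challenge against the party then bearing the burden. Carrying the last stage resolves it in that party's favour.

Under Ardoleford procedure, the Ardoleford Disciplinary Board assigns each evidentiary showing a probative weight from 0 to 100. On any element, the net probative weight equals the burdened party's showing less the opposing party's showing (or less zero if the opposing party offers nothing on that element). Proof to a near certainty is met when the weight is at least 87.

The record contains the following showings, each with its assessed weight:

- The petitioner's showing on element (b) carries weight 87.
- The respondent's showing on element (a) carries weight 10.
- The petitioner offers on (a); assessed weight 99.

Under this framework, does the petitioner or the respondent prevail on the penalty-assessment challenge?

petitioner

Stage 1 (petitioner, proof to a near certainty, weight is at least 87): (a) net 99−10=89 ≥ 87 — meets; (b) 87 ≥ 87 — meets.
  The petitioner carries the last stage.
All stages carried — the petitioner prevails.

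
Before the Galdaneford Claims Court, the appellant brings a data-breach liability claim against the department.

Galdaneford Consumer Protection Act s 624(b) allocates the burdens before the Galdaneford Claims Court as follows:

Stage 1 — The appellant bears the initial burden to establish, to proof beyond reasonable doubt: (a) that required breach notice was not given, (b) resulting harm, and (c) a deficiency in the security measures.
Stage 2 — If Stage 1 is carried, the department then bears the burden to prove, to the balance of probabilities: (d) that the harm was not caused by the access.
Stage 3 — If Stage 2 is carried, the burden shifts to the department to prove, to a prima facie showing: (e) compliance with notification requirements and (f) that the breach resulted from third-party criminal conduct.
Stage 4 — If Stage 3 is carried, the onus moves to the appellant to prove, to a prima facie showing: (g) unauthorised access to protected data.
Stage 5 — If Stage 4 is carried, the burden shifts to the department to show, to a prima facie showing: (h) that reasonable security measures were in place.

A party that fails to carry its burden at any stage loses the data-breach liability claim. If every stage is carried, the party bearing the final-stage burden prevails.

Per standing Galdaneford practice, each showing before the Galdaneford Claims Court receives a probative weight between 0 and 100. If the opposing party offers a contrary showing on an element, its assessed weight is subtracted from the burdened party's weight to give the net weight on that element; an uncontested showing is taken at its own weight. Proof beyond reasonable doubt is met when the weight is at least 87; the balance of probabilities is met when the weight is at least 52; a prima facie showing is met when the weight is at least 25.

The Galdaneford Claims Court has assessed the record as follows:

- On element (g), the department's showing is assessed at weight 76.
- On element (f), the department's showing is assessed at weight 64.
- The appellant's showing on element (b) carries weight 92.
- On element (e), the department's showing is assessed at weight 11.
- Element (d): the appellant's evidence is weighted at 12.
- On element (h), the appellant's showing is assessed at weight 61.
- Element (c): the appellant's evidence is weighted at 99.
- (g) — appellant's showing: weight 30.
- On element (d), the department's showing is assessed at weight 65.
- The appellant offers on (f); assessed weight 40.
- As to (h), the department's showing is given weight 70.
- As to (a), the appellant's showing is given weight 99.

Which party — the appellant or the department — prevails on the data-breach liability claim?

Stage 1 (appellant, proof beyond reasonable doubt, weight is at least 87): (a) 99 ≥ 87 — meets; (b) 92 ≥ 87 — meets; (c) 99 ≥ 87 — meets.
  All elements met. The burden passes to the department.
Stage 2 (department, the balance of probabilities, weight is at least 52): (d) net 65−12=53 ≥ 52 — meets.
  Stage 2 is satisfied; the department continues to bear the burden.
Stage 3 (department, a prima facie showing, weight is at least 25): (e) 11 < 25 — fails; (f) net 64−40=24 < 25 — fails.
  The department does not carry Stage 3.
The analysis ends at Stage 3; the appellant prevails.

appellant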